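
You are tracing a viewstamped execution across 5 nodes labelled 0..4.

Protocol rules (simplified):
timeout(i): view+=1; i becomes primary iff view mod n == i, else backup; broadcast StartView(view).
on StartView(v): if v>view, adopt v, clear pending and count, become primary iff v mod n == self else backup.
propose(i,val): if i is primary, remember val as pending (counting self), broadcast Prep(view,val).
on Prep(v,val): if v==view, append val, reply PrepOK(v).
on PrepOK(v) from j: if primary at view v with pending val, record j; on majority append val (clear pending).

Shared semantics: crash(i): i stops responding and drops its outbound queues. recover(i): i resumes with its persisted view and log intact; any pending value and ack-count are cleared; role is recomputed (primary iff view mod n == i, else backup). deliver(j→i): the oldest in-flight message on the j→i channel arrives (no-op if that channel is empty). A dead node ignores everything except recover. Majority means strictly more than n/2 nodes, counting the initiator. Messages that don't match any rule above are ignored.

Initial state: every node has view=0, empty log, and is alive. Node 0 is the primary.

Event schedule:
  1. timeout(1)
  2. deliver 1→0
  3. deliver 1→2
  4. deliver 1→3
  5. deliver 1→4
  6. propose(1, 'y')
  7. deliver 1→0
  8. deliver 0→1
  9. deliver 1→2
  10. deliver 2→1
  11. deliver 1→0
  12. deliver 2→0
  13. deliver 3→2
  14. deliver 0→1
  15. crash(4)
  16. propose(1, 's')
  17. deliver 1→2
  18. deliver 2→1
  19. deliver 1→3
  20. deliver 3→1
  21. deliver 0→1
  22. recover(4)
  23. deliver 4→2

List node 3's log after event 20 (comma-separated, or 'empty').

step 1 timeout(1): 1={prim,v=1,log=-}
step 2 deliver 1→0: 0={back,v=1,log=-}
step 3 deliver 1→2: 2={back,v=1,log=-}
step 4 deliver 1→3: 3={back,v=1,log=-}
step 5 deliver 1→4: 4={back,v=1,log=-}
step 6 propose(1,'y'): —
step 7 deliver 1→0: 0={back,v=1,log=y}
step 8 deliver 0→1: —
step 9 deliver 1→2: 2={back,v=1,log=y}
step 10 deliver 2→1: 1={prim,v=1,log=y}
step 11 deliver 1→0: —
step 12 deliver 2→0: —
step 13 deliver 3→2: —
step 14 deliver 0→1: —
step 15 crash(4): 4={✗back,v=1,log=-}
step 16 propose(1,'s'): —
step 17 deliver 1→2: 2={back,v=1,log=y,s}
step 18 deliver 2→1: —
step 19 deliver 1→3: 3={back,v=1,log=y}
step 20 deliver 3→1: 1={prim,v=1,log=y,s}

y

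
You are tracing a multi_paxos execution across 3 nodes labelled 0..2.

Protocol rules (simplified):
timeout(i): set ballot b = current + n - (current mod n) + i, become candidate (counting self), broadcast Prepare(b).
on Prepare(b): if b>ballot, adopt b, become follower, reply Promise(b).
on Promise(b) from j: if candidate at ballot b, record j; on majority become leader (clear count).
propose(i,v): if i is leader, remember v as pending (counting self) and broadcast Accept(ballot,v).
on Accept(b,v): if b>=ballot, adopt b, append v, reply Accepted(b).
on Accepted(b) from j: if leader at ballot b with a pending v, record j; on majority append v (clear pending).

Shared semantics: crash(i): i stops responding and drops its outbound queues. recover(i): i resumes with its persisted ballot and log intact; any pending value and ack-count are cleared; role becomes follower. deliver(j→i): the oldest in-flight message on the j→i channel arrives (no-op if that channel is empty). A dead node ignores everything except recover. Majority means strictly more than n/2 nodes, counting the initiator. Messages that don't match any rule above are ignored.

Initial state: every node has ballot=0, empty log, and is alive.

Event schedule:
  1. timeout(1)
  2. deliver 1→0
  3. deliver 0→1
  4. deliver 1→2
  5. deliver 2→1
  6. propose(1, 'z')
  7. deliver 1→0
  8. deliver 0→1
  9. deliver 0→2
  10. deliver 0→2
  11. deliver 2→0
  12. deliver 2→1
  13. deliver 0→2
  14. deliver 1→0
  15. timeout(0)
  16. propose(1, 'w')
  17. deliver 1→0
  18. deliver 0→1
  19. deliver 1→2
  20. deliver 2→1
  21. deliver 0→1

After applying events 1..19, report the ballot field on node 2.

step 1 timeout(1): 1={cand,b=4,log=-}
step 2 deliver 1→0: 0={foll,b=4,log=-}
step 3 deliver 0→1: 1={lead,b=4,log=-}
step 4 deliver 1→2: 2={foll,b=4,log=-}
step 5 deliver 2→1: —
step 6 propose(1,'z'): —
step 7 deliver 1→0: 0={foll,b=4,log=z}
step 8 deliver 0→1: 1={lead,b=4,log=z}
step 9 deliver 0→2: —
step 10 deliver 0→2: —
step 11 deliver 2→0: —
step 12 deliver 2→1: —
step 13 deliver 0→2: —
step 14 deliver 1→0: —
step 15 timeout(0): 0={cand,b=6,log=z}
step 16 propose(1,'w'): —
step 17 deliver 1→0: —
step 18 deliver 0→1: 1={foll,b=6,log=z}
step 19 deliver 1→2: 2={foll,b=4,log=z}

4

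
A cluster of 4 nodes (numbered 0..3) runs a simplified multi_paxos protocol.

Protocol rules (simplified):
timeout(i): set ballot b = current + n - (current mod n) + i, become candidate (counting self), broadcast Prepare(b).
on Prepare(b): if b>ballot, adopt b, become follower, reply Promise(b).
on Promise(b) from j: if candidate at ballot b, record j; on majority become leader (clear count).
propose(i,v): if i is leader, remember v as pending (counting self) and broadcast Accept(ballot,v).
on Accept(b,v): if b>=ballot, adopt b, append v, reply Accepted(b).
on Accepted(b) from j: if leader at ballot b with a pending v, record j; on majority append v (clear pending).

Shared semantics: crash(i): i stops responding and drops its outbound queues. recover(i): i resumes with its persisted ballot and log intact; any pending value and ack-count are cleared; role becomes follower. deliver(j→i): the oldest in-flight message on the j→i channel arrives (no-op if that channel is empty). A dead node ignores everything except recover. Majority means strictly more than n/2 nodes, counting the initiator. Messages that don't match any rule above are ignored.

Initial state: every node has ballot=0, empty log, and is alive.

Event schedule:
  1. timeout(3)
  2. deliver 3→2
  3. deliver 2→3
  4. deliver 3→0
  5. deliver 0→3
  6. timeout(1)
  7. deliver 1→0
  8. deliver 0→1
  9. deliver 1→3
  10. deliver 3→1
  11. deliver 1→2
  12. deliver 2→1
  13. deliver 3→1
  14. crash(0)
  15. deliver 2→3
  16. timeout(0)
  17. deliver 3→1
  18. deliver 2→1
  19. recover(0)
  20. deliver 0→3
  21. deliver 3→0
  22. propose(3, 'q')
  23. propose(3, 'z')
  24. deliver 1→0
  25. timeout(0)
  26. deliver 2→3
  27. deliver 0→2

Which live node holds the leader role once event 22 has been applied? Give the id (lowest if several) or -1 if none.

3

e1 timeout(3): 3[cand,b=7,-]
e2 deliver 3→2: 2[foll,b=7,-]
e3 deliver 2→3: ·
e4 deliver 3→0: 0[foll,b=7,-]
e5 deliver 0→3: 3[lead,b=7,-]
e6 timeout(1): 1[cand,b=5,-]
e7 deliver 1→0: ·
e8 deliver 0→1: ·
e9 deliver 1→3: ·
e10 deliver 3→1: 1[foll,b=7,-]
e11 deliver 1→2: ·
e12 deliver 2→1: ·
e13 deliver 3→1: ·
e14 crash(0): 0[✗foll,b=7,-]
e15 deliver 2→3: ·
e16 timeout(0): ·
e17 deliver 3→1: ·
e18 deliver 2→1: ·
e19 recover(0): 0[foll,b=7,-]
e20 deliver 0→3: ·
e21 deliver 3→0: ·
e22 propose(3,'q'): ·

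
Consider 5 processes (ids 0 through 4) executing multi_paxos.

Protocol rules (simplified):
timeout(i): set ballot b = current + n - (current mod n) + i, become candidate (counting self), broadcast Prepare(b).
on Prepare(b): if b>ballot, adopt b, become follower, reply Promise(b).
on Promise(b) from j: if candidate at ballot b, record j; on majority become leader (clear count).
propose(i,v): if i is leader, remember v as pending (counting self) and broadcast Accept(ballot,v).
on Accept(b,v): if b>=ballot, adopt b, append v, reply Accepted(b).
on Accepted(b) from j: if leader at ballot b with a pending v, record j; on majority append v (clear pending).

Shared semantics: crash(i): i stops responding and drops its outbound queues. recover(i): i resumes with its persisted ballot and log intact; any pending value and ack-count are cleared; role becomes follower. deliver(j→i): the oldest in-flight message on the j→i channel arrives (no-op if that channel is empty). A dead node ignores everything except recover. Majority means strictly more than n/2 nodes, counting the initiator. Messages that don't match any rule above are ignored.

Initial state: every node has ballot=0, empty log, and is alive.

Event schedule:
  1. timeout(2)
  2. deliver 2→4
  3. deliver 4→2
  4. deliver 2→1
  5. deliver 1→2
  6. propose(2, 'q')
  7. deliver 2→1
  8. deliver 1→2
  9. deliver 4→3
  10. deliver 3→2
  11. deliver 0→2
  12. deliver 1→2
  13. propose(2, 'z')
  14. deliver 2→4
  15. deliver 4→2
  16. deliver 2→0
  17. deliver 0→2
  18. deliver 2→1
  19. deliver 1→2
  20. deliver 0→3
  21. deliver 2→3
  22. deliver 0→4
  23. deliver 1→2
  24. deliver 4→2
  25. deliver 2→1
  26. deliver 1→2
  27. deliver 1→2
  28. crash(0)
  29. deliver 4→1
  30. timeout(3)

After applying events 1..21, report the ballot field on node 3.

7

1. timeout(2):  <2:cand b7 ->
2. deliver 2→4:  <4:foll b7 ->
3. deliver 4→2:  nop
4. deliver 2→1:  <1:foll b7 ->
5. deliver 1→2:  <2:lead b7 ->
6. propose(2,'q'):  nop
7. deliver 2→1:  <1:foll b7 q>
8. deliver 1→2:  nop
9. deliver 4→3:  nop
10. deliver 3→2:  nop
11. deliver 0→2:  nop
12. deliver 1→2:  nop
13. propose(2,'z'):  nop
14. deliver 2→4:  <4:foll b7 q>
15. deliver 4→2:  nop
16. deliver 2→0:  <0:foll b7 ->
17. deliver 0→2:  nop
18. deliver 2→1:  <1:foll b7 q,z>
19. deliver 1→2:  <2:lead b7 z>
20. deliver 0→3:  nop
21. deliver 2→3:  <3:foll b7 ->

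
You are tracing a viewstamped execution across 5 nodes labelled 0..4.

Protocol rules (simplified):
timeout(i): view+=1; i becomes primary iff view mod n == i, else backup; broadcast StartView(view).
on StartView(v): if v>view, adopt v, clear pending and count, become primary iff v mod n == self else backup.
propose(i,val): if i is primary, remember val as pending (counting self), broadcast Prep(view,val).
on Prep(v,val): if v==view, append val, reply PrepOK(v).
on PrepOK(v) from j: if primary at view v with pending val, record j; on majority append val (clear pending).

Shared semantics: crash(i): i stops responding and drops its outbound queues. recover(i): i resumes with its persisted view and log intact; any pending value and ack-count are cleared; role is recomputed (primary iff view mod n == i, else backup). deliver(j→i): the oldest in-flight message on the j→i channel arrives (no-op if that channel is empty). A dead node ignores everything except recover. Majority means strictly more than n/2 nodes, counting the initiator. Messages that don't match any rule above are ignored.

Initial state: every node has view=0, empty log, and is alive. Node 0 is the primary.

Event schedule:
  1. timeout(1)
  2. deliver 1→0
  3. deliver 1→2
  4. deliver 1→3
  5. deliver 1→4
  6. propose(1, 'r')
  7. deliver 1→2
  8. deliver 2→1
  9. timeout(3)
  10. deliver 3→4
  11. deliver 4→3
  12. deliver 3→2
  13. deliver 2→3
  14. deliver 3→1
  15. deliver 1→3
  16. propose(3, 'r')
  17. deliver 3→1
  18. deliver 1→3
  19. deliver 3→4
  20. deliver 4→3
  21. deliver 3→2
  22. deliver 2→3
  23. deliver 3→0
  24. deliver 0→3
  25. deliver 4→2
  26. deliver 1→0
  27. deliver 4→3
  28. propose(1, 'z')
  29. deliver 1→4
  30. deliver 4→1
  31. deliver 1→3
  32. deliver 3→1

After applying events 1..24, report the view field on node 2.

2

1. timeout(1):  <1:prim v1 ->
2. deliver 1→0:  <0:back v1 ->
3. deliver 1→2:  <2:back v1 ->
4. deliver 1→3:  <3:back v1 ->
5. deliver 1→4:  <4:back v1 ->
6. propose(1,'r'):  nop
7. deliver 1→2:  <2:back v1 r>
8. deliver 2→1:  nop
9. timeout(3):  <3:back v2 ->
10. deliver 3→4:  <4:back v2 ->
11. deliver 4→3:  nop
12. deliver 3→2:  <2:prim v2 r>
13. deliver 2→3:  nop
14. deliver 3→1:  <1:back v2 ->
15. deliver 1→3:  nop
16. propose(3,'r'):  nop
17. deliver 3→1:  nop
18. deliver 1→3:  nop
19. deliver 3→4:  nop
20. deliver 4→3:  nop
21. deliver 3→2:  nop
22. deliver 2→3:  nop
23. deliver 3→0:  <0:back v2 ->
24. deliver 0→3:  nop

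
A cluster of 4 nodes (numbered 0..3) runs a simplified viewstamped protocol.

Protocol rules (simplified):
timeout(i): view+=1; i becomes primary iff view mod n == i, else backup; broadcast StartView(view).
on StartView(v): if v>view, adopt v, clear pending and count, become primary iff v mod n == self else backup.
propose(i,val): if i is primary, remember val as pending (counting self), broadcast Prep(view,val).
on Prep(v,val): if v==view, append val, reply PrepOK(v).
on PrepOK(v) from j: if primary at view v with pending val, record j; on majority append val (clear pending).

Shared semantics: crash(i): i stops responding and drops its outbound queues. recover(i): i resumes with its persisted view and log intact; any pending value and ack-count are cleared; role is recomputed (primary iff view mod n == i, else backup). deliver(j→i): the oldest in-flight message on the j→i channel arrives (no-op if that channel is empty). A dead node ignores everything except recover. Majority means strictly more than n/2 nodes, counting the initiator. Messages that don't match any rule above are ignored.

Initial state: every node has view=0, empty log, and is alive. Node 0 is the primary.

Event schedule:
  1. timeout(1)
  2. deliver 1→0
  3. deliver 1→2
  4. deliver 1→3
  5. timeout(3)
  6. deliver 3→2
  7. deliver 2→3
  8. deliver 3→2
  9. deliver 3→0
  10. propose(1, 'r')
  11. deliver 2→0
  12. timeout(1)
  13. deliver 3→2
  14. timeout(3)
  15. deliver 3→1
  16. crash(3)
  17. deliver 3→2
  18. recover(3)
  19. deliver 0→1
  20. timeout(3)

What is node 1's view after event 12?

2

[1] timeout(1) → N1(prim v1 [-])
[2] deliver 1→0 → N0(back v1 [-])
[3] deliver 1→2 → N2(back v1 [-])
[4] deliver 1→3 → N3(back v1 [-])
[5] timeout(3) → N3(back v2 [-])
[6] deliver 3→2 → N2(prim v2 [-])
[7] deliver 2→3 → ∅
[8] deliver 3→2 → ∅
[9] deliver 3→0 → N0(back v2 [-])
[10] propose(1,'r') → ∅
[11] deliver 2→0 → ∅
[12] timeout(1) → N1(back v2 [-])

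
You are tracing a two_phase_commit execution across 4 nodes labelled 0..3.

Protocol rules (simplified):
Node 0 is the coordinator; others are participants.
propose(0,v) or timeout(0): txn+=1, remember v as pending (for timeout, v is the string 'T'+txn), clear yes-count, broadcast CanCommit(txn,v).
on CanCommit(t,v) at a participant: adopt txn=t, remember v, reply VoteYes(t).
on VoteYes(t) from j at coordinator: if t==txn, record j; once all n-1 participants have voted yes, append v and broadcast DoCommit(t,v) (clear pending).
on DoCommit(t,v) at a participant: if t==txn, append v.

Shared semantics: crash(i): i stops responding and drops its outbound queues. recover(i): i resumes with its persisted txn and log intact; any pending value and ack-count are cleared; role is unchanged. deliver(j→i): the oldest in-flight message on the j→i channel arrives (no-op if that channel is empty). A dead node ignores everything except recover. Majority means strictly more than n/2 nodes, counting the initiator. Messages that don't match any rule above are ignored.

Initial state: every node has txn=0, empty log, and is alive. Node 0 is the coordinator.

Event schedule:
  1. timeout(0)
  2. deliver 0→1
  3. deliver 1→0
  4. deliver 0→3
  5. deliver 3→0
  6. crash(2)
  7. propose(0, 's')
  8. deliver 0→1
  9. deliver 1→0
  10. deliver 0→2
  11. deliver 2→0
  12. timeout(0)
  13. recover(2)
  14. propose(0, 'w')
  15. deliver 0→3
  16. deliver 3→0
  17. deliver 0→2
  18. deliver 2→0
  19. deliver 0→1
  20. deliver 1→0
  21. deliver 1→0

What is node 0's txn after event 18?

4

[1] timeout(0) → N0(coor t1 [-])
[2] deliver 0→1 → N1(part t1 [-])
[3] deliver 1→0 → ∅
[4] deliver 0→3 → N3(part t1 [-])
[5] deliver 3→0 → ∅
[6] crash(2) → N2(✗part t0 [-])
[7] propose(0,'s') → N0(coor t2 [-])
[8] deliver 0→1 → N1(part t2 [-])
[9] deliver 1→0 → ∅
[10] deliver 0→2 → ∅
[11] deliver 2→0 → ∅
[12] timeout(0) → N0(coor t3 [-])
[13] recover(2) → N2(part t0 [-])
[14] propose(0,'w') → N0(coor t4 [-])
[15] deliver 0→3 → N3(part t2 [-])
[16] deliver 3→0 → ∅
[17] deliver 0→2 → N2(part t1 [-])
[18] deliver 2→0 → ∅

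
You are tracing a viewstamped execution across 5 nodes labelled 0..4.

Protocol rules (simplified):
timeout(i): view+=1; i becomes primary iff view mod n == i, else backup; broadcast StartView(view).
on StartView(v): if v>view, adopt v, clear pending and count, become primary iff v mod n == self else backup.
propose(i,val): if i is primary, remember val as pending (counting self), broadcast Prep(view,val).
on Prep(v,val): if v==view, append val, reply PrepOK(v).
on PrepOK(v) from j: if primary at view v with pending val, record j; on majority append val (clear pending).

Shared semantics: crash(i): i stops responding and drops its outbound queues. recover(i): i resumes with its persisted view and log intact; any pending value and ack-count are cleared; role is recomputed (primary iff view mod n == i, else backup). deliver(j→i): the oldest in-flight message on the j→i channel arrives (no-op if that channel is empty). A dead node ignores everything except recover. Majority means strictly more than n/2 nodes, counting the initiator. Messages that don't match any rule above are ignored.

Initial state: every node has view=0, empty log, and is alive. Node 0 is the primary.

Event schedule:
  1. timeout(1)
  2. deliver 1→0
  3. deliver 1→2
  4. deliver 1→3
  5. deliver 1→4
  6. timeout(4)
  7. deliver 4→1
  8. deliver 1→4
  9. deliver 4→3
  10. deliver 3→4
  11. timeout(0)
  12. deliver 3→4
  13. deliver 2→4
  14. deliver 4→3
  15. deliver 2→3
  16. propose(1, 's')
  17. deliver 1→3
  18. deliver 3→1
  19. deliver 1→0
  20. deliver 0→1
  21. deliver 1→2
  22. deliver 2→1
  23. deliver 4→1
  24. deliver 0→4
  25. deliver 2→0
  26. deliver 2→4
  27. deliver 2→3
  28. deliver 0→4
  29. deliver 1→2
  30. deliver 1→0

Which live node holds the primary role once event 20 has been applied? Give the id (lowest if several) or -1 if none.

e1 timeout(1): 1[prim,v=1,-]
e2 deliver 1→0: 0[back,v=1,-]
e3 deliver 1→2: 2[back,v=1,-]
e4 deliver 1→3: 3[back,v=1,-]
e5 deliver 1→4: 4[back,v=1,-]
e6 timeout(4): 4[back,v=2,-]
e7 deliver 4→1: 1[back,v=2,-]
e8 deliver 1→4: ·
e9 deliver 4→3: 3[back,v=2,-]
e10 deliver 3→4: ·
e11 timeout(0): 0[back,v=2,-]
e12 deliver 3→4: ·
e13 deliver 2→4: ·
e14 deliver 4→3: ·
e15 deliver 2→3: ·
e16 propose(1,'s'): ·
e17 deliver 1→3: ·
e18 deliver 3→1: ·
e19 deliver 1→0: ·
e20 deliver 0→1: ·

-1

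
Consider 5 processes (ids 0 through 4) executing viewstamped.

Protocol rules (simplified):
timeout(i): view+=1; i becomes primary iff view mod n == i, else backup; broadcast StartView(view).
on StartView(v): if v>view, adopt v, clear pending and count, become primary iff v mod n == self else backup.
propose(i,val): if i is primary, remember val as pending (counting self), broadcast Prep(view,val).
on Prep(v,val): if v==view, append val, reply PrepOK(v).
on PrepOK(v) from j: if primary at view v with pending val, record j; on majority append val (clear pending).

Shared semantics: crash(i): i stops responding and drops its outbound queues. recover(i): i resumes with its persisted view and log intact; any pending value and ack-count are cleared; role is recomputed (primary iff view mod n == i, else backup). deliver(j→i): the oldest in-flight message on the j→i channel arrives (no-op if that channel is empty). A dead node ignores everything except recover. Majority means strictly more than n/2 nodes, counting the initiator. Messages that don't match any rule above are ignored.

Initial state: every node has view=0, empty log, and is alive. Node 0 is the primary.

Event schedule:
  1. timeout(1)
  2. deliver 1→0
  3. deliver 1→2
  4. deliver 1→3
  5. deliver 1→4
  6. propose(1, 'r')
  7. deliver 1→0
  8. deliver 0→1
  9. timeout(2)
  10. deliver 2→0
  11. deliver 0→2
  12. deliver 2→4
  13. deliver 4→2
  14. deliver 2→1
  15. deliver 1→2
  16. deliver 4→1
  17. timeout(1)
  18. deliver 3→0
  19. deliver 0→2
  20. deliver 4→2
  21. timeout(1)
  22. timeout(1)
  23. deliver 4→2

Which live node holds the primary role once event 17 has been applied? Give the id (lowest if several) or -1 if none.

1. timeout(1):  <1:prim v1 ->
2. deliver 1→0:  <0:back v1 ->
3. deliver 1→2:  <2:back v1 ->
4. deliver 1→3:  <3:back v1 ->
5. deliver 1→4:  <4:back v1 ->
6. propose(1,'r'):  nop
7. deliver 1→0:  <0:back v1 r>
8. deliver 0→1:  nop
9. timeout(2):  <2:prim v2 ->
10. deliver 2→0:  <0:back v2 r>
11. deliver 0→2:  nop
12. deliver 2→4:  <4:back v2 ->
13. deliver 4→2:  nop
14. deliver 2→1:  <1:back v2 ->
15. deliver 1→2:  nop
16. deliver 4→1:  nop
17. timeout(1):  <1:back v3 ->

2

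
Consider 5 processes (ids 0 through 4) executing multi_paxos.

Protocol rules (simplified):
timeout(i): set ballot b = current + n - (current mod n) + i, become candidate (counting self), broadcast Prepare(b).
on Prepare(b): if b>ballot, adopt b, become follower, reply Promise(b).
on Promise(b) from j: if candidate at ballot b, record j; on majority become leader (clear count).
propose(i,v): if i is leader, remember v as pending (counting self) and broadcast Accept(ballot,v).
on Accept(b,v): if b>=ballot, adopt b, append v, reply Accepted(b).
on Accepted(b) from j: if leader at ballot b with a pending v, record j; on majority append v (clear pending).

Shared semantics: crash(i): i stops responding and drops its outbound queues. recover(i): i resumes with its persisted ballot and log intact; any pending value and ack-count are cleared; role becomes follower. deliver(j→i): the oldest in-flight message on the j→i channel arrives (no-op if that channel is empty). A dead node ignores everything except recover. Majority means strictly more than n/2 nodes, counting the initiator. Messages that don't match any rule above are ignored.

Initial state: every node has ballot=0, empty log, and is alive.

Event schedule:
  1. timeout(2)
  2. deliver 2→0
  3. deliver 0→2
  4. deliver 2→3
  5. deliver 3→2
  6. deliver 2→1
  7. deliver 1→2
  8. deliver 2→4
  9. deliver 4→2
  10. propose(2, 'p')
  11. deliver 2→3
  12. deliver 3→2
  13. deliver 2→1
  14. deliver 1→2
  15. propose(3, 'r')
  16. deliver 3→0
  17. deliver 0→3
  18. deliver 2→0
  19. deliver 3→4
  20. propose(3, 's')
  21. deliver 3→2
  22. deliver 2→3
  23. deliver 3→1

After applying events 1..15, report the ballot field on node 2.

7

e1 timeout(2): 2[cand,b=7,-]
e2 deliver 2→0: 0[foll,b=7,-]
e3 deliver 0→2: ·
e4 deliver 2→3: 3[foll,b=7,-]
e5 deliver 3→2: 2[lead,b=7,-]
e6 deliver 2→1: 1[foll,b=7,-]
e7 deliver 1→2: ·
e8 deliver 2→4: 4[foll,b=7,-]
e9 deliver 4→2: ·
e10 propose(2,'p'): ·
e11 deliver 2→3: 3[foll,b=7,p]
e12 deliver 3→2: ·
e13 deliver 2→1: 1[foll,b=7,p]
e14 deliver 1→2: 2[lead,b=7,p]
e15 propose(3,'r'): ·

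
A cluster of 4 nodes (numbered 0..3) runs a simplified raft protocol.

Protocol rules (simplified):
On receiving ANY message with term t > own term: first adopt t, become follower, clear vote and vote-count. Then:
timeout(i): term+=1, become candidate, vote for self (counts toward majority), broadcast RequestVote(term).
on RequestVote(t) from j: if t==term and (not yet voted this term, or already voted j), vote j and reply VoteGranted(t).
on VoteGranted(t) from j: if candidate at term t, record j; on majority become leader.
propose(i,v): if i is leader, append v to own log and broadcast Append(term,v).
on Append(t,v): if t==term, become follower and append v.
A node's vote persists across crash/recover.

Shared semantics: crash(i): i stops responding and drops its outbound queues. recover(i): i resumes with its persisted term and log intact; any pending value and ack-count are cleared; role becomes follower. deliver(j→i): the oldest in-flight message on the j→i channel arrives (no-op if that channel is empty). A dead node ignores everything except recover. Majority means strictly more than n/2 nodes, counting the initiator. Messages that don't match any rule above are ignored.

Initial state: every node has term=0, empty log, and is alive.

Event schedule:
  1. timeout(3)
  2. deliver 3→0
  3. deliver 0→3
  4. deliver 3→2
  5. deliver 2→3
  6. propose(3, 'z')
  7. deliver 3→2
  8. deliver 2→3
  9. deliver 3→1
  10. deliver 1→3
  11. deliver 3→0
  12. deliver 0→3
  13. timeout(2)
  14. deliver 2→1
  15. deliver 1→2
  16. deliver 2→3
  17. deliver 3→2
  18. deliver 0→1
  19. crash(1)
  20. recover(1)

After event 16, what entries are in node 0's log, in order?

z

[1] timeout(3) → N3(cand t1 [-])
[2] deliver 3→0 → N0(foll t1 [-])
[3] deliver 0→3 → ∅
[4] deliver 3→2 → N2(foll t1 [-])
[5] deliver 2→3 → N3(lead t1 [-])
[6] propose(3,'z') → N3(lead t1 [z])
[7] deliver 3→2 → N2(foll t1 [z])
[8] deliver 2→3 → ∅
[9] deliver 3→1 → N1(foll t1 [-])
[10] deliver 1→3 → ∅
[11] deliver 3→0 → N0(foll t1 [z])
[12] deliver 0→3 → ∅
[13] timeout(2) → N2(cand t2 [z])
[14] deliver 2→1 → N1(foll t2 [-])
[15] deliver 1→2 → ∅
[16] deliver 2→3 → N3(foll t2 [z])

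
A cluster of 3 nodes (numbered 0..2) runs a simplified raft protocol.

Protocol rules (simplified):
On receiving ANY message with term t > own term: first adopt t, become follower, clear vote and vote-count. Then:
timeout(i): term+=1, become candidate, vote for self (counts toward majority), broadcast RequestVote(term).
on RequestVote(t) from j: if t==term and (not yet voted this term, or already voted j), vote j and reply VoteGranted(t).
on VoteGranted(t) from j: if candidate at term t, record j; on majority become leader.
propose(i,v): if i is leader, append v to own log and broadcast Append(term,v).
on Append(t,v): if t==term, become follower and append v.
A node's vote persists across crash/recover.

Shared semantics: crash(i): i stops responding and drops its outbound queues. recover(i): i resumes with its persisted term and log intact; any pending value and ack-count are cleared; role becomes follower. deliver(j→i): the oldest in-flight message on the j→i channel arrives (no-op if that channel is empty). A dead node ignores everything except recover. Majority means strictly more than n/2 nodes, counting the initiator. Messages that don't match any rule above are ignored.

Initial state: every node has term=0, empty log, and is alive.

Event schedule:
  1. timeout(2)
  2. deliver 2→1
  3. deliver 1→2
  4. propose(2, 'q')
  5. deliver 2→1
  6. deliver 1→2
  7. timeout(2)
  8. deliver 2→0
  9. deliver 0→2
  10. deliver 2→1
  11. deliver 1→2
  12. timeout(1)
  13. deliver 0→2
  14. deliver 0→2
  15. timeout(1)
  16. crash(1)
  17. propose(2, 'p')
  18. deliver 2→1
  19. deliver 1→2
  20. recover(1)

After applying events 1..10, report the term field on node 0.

step 1 timeout(2): 2={cand,t=1,log=-}
step 2 deliver 2→1: 1={foll,t=1,log=-}
step 3 deliver 1→2: 2={lead,t=1,log=-}
step 4 propose(2,'q'): 2={lead,t=1,log=q}
step 5 deliver 2→1: 1={foll,t=1,log=q}
step 6 deliver 1→2: —
step 7 timeout(2): 2={cand,t=2,log=q}
step 8 deliver 2→0: 0={foll,t=1,log=-}
step 9 deliver 0→2: —
step 10 deliver 2→1: 1={foll,t=2,log=q}

1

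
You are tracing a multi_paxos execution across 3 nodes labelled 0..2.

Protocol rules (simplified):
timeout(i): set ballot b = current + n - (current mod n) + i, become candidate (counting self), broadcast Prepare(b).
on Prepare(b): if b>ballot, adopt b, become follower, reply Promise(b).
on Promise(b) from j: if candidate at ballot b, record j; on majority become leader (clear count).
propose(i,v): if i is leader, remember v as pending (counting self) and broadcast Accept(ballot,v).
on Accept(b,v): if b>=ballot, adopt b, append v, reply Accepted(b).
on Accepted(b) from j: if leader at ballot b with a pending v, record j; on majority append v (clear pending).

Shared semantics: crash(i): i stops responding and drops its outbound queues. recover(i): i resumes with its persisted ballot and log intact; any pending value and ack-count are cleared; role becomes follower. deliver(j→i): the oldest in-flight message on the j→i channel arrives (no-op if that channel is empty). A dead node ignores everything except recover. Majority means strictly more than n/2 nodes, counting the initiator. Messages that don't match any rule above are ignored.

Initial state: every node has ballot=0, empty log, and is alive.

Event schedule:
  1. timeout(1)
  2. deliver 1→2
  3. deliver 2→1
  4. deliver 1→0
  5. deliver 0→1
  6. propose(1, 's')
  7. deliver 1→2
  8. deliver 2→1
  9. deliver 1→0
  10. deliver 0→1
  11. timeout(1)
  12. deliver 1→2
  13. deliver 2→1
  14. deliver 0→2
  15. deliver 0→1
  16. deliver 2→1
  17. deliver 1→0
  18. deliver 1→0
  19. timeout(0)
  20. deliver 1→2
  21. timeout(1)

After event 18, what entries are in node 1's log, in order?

1. timeout(1):  <1:cand b4 ->
2. deliver 1→2:  <2:foll b4 ->
3. deliver 2→1:  <1:lead b4 ->
4. deliver 1→0:  <0:foll b4 ->
5. deliver 0→1:  nop
6. propose(1,'s'):  nop
7. deliver 1→2:  <2:foll b4 s>
8. deliver 2→1:  <1:lead b4 s>
9. deliver 1→0:  <0:foll b4 s>
10. deliver 0→1:  nop
11. timeout(1):  <1:cand b7 s>
12. deliver 1→2:  <2:foll b7 s>
13. deliver 2→1:  <1:lead b7 s>
14. deliver 0→2:  nop
15. deliver 0→1:  nop
16. deliver 2→1:  nop
17. deliver 1→0:  <0:foll b7 s>
18. deliver 1→0:  nop

s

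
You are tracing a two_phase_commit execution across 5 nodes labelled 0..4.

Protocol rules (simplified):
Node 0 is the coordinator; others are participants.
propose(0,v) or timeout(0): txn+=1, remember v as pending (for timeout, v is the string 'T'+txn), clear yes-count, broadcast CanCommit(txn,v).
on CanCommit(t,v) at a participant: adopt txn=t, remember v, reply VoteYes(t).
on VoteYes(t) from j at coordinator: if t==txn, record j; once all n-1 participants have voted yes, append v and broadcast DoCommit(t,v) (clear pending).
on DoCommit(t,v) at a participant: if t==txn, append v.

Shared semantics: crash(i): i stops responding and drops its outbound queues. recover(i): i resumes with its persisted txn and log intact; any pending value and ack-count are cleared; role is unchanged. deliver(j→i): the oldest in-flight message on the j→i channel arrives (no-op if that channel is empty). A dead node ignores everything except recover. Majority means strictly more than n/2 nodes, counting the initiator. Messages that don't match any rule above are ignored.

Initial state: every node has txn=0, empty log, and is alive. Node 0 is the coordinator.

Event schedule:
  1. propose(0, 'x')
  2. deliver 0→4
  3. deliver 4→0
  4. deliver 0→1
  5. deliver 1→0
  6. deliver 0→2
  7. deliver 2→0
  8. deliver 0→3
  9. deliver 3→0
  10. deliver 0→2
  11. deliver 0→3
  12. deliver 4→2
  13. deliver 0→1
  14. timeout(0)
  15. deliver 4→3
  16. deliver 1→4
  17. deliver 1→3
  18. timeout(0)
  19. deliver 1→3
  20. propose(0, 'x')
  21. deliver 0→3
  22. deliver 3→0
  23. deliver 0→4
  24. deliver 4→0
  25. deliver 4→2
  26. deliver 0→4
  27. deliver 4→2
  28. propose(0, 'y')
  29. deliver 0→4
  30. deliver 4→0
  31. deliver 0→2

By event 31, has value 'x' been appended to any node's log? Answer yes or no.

yes

[1] propose(0,'x') → N0(coor t1 [-])
[2] deliver 0→4 → N4(part t1 [-])
[3] deliver 4→0 → ∅
[4] deliver 0→1 → N1(part t1 [-])
[5] deliver 1→0 → ∅
[6] deliver 0→2 → N2(part t1 [-])
[7] deliver 2→0 → ∅
[8] deliver 0→3 → N3(part t1 [-])
[9] deliver 3→0 → N0(coor t1 [x])
[10] deliver 0→2 → N2(part t1 [x])
[11] deliver 0→3 → N3(part t1 [x])
[12] deliver 4→2 → ∅
[13] deliver 0→1 → N1(part t1 [x])
[14] timeout(0) → N0(coor t2 [x])
[15] deliver 4→3 → ∅
[16] deliver 1→4 → ∅
[17] deliver 1→3 → ∅
[18] timeout(0) → N0(coor t3 [x])
[19] deliver 1→3 → ∅
[20] propose(0,'x') → N0(coor t4 [x])
[21] deliver 0→3 → N3(part t2 [x])
[22] deliver 3→0 → ∅
[23] deliver 0→4 → N4(part t1 [x])
[24] deliver 4→0 → ∅
[25] deliver 4→2 → ∅
[26] deliver 0→4 → N4(part t2 [x])
[27] deliver 4→2 → ∅
[28] propose(0,'y') → N0(coor t5 [x])
[29] deliver 0→4 → N4(part t3 [x])
[30] deliver 4→0 → ∅
[31] deliver 0→2 → N2(part t2 [x])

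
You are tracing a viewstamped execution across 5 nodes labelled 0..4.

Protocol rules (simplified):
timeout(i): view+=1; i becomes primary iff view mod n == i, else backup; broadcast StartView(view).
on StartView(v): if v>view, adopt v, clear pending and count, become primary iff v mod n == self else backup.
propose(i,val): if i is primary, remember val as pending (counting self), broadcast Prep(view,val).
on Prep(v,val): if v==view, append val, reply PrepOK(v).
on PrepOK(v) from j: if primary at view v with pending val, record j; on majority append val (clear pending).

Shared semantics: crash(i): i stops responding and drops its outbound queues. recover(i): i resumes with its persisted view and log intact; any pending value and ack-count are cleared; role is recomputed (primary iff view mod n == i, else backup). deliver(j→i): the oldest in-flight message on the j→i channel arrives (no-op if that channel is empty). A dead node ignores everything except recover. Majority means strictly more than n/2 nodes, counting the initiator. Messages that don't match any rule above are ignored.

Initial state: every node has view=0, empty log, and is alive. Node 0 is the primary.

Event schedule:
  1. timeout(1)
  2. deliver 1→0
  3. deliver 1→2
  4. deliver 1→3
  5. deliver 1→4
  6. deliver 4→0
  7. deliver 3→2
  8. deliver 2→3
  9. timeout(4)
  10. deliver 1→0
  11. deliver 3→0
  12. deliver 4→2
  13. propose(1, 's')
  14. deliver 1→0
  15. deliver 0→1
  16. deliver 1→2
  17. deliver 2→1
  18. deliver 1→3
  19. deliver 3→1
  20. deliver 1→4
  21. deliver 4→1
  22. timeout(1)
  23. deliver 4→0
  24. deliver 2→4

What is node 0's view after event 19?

1

e1 timeout(1): 1[prim,v=1,-]
e2 deliver 1→0: 0[back,v=1,-]
e3 deliver 1→2: 2[back,v=1,-]
e4 deliver 1→3: 3[back,v=1,-]
e5 deliver 1→4: 4[back,v=1,-]
e6 deliver 4→0: ·
e7 deliver 3→2: ·
e8 deliver 2→3: ·
e9 timeout(4): 4[back,v=2,-]
e10 deliver 1→0: ·
e11 deliver 3→0: ·
e12 deliver 4→2: 2[prim,v=2,-]
e13 propose(1,'s'): ·
e14 deliver 1→0: 0[back,v=1,s]
e15 deliver 0→1: ·
e16 deliver 1→2: ·
e17 deliver 2→1: ·
e18 deliver 1→3: 3[back,v=1,s]
e19 deliver 3→1: 1[prim,v=1,s]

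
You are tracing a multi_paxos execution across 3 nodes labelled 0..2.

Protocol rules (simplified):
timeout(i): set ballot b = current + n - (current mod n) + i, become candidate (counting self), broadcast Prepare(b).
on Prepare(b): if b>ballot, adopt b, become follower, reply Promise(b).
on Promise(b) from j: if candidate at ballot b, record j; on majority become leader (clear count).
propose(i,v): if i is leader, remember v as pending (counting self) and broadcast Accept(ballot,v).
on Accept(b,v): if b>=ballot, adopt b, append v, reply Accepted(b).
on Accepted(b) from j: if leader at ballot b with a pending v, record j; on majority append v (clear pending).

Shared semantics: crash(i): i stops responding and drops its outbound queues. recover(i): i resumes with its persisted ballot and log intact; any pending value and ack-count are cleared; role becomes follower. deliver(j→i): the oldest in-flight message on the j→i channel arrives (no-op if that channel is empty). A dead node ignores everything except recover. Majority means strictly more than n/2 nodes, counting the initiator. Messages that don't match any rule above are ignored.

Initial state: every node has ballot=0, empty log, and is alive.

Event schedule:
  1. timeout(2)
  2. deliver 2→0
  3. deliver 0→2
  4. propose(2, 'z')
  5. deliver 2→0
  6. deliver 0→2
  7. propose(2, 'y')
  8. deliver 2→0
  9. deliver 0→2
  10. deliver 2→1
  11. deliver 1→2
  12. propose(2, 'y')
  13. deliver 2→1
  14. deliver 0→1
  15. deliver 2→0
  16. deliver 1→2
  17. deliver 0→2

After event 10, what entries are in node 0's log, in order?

z,y

after 1 — timeout(2): n2:cand/b5/[-]
after 2 — deliver 2→0: n0:foll/b5/[-]
after 3 — deliver 0→2: n2:lead/b5/[-]
after 4 — propose(2,'z'): ·
after 5 — deliver 2→0: n0:foll/b5/[z]
after 6 — deliver 0→2: n2:lead/b5/[z]
after 7 — propose(2,'y'): ·
after 8 — deliver 2→0: n0:foll/b5/[z,y]
after 9 — deliver 0→2: n2:lead/b5/[z,y]
after 10 — deliver 2→1: n1:foll/b5/[-]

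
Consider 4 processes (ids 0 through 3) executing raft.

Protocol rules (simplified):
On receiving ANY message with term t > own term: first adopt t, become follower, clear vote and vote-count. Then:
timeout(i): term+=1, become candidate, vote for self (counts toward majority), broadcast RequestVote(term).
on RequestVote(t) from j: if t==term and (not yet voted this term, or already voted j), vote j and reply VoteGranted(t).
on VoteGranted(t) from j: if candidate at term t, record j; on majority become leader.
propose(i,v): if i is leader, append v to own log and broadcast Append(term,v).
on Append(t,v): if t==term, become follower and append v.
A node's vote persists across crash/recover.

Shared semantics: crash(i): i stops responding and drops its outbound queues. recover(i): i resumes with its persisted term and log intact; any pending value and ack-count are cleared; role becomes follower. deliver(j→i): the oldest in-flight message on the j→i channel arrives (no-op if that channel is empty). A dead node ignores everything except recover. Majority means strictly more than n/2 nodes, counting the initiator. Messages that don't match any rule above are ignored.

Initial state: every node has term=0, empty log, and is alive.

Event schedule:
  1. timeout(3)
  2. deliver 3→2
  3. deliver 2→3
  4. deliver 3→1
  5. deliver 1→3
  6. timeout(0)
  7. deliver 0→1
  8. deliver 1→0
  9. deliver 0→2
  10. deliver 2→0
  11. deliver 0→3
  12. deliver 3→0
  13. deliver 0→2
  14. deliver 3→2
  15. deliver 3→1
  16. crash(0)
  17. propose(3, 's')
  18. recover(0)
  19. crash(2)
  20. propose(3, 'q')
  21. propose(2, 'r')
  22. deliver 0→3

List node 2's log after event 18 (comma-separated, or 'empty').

1. timeout(3):  <3:cand t1 ->
2. deliver 3→2:  <2:foll t1 ->
3. deliver 2→3:  nop
4. deliver 3→1:  <1:foll t1 ->
5. deliver 1→3:  <3:lead t1 ->
6. timeout(0):  <0:cand t1 ->
7. deliver 0→1:  nop
8. deliver 1→0:  nop
9. deliver 0→2:  nop
10. deliver 2→0:  nop
11. deliver 0→3:  nop
12. deliver 3→0:  nop
13. deliver 0→2:  nop
14. deliver 3→2:  nop
15. deliver 3→1:  nop
16. crash(0):  <0:✗cand t1 ->
17. propose(3,'s'):  <3:lead t1 s>
18. recover(0):  <0:foll t1 ->

empty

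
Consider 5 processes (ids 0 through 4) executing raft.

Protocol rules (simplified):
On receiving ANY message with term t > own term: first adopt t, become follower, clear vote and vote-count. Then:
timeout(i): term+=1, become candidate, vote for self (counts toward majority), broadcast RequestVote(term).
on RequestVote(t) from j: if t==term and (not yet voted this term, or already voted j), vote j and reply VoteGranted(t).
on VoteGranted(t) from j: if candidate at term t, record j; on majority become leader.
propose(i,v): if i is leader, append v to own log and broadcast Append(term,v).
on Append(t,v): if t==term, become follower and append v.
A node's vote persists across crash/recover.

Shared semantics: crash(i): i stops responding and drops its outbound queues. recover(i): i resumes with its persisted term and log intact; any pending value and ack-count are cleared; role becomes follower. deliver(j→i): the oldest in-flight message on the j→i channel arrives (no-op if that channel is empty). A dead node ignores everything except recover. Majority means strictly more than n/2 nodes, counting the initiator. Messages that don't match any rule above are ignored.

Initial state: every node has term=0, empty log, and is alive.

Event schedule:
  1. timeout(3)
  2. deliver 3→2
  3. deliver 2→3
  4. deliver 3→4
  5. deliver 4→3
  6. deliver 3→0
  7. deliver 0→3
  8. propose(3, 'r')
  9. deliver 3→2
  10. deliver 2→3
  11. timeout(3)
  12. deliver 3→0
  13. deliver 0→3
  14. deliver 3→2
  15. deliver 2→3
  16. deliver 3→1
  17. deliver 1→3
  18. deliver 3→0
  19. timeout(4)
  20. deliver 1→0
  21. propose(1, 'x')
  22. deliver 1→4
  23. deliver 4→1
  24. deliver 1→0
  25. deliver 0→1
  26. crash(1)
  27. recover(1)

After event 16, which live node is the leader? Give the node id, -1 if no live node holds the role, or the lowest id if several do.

[1] timeout(3) → N3(cand t1 [-])
[2] deliver 3→2 → N2(foll t1 [-])
[3] deliver 2→3 → ∅
[4] deliver 3→4 → N4(foll t1 [-])
[5] deliver 4→3 → N3(lead t1 [-])
[6] deliver 3→0 → N0(foll t1 [-])
[7] deliver 0→3 → ∅
[8] propose(3,'r') → N3(lead t1 [r])
[9] deliver 3→2 → N2(foll t1 [r])
[10] deliver 2→3 → ∅
[11] timeout(3) → N3(cand t2 [r])
[12] deliver 3→0 → N0(foll t1 [r])
[13] deliver 0→3 → ∅
[14] deliver 3→2 → N2(foll t2 [r])
[15] deliver 2→3 → ∅
[16] deliver 3→1 → N1(foll t1 [-])

-1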